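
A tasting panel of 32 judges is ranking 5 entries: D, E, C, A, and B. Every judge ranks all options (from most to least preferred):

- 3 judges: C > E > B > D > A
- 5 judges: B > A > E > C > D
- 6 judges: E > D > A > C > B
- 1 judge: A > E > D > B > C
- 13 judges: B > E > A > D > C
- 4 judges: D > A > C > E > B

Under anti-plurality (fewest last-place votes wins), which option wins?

Last-place votes: D 5, E 0, C 14, A 3, B 10.
E is ranked last by the fewest voters, so E wins.

E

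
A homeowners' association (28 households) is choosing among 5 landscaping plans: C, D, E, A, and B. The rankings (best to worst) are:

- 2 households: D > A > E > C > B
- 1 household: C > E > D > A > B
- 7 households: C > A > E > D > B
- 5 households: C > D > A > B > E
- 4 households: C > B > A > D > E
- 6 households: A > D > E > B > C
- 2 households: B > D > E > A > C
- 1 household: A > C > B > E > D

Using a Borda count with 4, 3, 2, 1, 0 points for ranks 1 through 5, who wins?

A

C: 2·1 + 1·4 + 7·4 + 5·4 + 4·4 + 6·0 + 2·0 + 1·3 = 73
D: 2·4 + 1·2 + 7·1 + 5·3 + 4·1 + 6·3 + 2·3 + 1·0 = 60
E: 2·2 + 1·3 + 7·2 + 5·0 + 4·0 + 6·2 + 2·2 + 1·1 = 38
A: 2·3 + 1·1 + 7·3 + 5·2 + 4·2 + 6·4 + 2·1 + 1·4 = 76
B: 2·0 + 1·0 + 7·0 + 5·1 + 4·3 + 6·1 + 2·4 + 1·2 = 33
A has the highest Borda score (76).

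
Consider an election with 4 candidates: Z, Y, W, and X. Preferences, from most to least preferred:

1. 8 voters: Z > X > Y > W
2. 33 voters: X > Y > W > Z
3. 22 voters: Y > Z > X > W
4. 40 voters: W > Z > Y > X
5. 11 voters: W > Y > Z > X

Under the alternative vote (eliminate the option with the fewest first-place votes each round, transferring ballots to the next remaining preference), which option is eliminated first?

Round 1: Z 8, Y 22, W 51, X 33. Eliminate Z.

Z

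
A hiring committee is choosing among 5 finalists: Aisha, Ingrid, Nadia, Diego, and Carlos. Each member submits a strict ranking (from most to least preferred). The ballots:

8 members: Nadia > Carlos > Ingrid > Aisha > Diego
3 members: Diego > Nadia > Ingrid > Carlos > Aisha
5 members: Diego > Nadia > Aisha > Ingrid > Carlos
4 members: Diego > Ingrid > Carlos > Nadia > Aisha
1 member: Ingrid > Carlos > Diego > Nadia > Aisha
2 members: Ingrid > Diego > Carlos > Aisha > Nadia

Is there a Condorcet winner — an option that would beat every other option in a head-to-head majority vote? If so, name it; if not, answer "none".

Diego

Diego vs Aisha: 15–8 for Diego.
Diego vs Ingrid: 12–11 for Diego.
Diego vs Nadia: 15–8 for Diego.
Diego vs Carlos: 14–9 for Diego.
Diego beats every other option head-to-head.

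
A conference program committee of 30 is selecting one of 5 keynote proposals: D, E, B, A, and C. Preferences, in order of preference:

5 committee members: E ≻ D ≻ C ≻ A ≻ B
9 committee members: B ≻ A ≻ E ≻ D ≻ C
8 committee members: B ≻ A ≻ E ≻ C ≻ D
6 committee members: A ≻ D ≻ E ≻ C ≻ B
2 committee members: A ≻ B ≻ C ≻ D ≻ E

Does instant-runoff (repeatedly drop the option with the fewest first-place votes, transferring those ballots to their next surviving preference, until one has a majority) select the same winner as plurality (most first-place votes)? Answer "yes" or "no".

yes

Instant-runoff — R1 D 0, E 5, B 17, A 8, C 0 (B winner). Winner: B.
Plurality — first-place votes: D 0, E 5, B 17, A 8, C 0. Winner: B.
The two methods agree.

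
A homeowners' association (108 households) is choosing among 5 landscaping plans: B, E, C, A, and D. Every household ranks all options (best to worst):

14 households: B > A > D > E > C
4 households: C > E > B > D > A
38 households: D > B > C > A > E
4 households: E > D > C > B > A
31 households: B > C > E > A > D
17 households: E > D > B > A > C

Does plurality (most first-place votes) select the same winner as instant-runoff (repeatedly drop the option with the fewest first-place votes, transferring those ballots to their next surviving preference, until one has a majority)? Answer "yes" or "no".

no

Plurality — first-place votes: B 45, E 21, C 4, A 0, D 38. Winner: B.
Instant-runoff — R1 B 45, E 21, C 4, A 0, D 38 (A out); R2 B 45, E 21, C 4, D 38 (C out); R3 B 45, E 25, D 38 (E out); R4 B 49, D 59 (D winner). Winner: D.
The two methods disagree.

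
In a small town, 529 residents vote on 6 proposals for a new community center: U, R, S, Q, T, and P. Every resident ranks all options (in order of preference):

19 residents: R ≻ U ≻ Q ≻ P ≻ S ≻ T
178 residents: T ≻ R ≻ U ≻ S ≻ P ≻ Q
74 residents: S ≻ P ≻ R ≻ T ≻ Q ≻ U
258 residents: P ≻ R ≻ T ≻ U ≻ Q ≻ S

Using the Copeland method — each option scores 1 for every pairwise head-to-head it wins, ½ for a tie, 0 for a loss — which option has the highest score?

U: beats S and Q; loses to R, T, and P → score 2.
R: beats U, S, Q, and T; loses to P → score 4.
S: loses to U, R, Q, T, and P → score 0.
Q: beats S; loses to U, R, T, and P → score 1.
T: beats U, S, and Q; loses to R and P → score 3.
P: beats U, R, S, Q, and T → score 5.
P has the best pairwise record.

P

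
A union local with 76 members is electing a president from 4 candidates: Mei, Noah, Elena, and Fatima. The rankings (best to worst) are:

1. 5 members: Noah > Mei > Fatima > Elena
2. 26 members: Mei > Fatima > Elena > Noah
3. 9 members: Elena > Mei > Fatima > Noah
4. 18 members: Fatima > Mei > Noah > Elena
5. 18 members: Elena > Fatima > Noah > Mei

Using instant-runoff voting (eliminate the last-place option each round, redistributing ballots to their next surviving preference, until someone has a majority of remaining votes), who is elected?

Round 1: Mei 26, Noah 5, Elena 27, Fatima 18. Eliminate Noah.
Round 2: Mei 31, Elena 27, Fatima 18. Eliminate Fatima.
Round 3: Mei 49, Elena 27. Mei has a majority.

Mei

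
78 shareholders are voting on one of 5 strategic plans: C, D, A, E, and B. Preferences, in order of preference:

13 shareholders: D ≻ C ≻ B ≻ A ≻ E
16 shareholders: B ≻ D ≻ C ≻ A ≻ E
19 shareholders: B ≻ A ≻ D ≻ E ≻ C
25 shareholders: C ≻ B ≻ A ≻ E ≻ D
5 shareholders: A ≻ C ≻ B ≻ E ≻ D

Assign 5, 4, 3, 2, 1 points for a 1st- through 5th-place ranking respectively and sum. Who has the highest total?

B

C: 13·4 + 16·3 + 19·1 + 25·5 + 5·4 = 264
D: 13·5 + 16·4 + 19·3 + 25·1 + 5·1 = 216
A: 13·2 + 16·2 + 19·4 + 25·3 + 5·5 = 234
E: 13·1 + 16·1 + 19·2 + 25·2 + 5·2 = 127
B: 13·3 + 16·5 + 19·5 + 25·4 + 5·3 = 329
B has the highest Borda score (329).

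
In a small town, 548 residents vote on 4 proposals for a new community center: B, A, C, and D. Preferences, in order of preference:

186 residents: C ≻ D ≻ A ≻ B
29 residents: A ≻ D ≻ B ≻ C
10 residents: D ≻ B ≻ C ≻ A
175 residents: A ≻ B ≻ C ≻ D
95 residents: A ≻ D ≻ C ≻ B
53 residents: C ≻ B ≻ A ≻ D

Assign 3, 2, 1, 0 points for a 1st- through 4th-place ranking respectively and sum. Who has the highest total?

A

B: 186·0 + 29·1 + 10·2 + 175·2 + 95·0 + 53·2 = 505
A: 186·1 + 29·3 + 10·0 + 175·3 + 95·3 + 53·1 = 1136
C: 186·3 + 29·0 + 10·1 + 175·1 + 95·1 + 53·3 = 997
D: 186·2 + 29·2 + 10·3 + 175·0 + 95·2 + 53·0 = 650
A has the highest Borda score (1136).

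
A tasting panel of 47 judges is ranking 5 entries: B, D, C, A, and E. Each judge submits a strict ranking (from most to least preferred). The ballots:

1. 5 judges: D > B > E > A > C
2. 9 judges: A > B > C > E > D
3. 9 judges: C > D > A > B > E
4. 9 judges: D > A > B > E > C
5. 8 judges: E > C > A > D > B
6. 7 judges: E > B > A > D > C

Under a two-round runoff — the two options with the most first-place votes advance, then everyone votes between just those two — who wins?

E

Round 1 first-place votes: B 0, D 14, C 9, A 9, E 15.
E and D advance.
Runoff: E is preferred to D by 24 voters; D by 23.
E wins the runoff.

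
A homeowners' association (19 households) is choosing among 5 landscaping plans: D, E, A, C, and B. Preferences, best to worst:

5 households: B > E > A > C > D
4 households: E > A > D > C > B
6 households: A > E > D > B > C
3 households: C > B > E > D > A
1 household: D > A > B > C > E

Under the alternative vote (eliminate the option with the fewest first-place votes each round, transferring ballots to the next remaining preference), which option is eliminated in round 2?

Round 1: D 1, E 4, A 6, C 3, B 5. Eliminate D.
Round 2: E 4, A 7, C 3, B 5. Eliminate C.

C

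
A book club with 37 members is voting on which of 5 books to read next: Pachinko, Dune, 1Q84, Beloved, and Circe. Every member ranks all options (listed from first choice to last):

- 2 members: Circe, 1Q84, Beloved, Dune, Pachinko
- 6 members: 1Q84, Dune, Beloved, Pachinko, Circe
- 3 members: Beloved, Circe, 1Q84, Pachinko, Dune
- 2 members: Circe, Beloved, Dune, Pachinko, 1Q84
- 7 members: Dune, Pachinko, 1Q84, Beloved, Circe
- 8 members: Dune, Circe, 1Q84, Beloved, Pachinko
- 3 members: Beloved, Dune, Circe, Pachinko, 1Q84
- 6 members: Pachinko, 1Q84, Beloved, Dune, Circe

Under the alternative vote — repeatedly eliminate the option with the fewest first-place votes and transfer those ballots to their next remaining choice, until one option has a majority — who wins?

Dune

Round 1: Pachinko 6, Dune 15, 1Q84 6, Beloved 6, Circe 4. Eliminate Circe.
Round 2: Pachinko 6, Dune 15, 1Q84 8, Beloved 8. Eliminate Pachinko.
Round 3: Dune 15, 1Q84 14, Beloved 8. Eliminate Beloved.
Round 4: Dune 20, 1Q84 17. Dune has a majority.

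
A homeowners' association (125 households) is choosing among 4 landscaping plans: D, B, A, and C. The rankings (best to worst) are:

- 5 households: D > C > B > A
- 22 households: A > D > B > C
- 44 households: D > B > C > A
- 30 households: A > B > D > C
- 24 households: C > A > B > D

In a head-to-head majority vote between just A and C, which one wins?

Voters preferring A to C: 52; preferring C to A: 73.
C wins the head-to-head.

C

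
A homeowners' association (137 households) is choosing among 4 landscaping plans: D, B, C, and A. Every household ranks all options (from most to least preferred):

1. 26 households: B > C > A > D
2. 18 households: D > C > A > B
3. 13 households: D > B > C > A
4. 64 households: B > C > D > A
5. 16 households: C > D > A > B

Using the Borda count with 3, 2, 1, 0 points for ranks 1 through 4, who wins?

B

D: 26·0 + 18·3 + 13·3 + 64·1 + 16·2 = 189
B: 26·3 + 18·0 + 13·2 + 64·3 + 16·0 = 296
C: 26·2 + 18·2 + 13·1 + 64·2 + 16·3 = 277
A: 26·1 + 18·1 + 13·0 + 64·0 + 16·1 = 60
B has the highest Borda score (296).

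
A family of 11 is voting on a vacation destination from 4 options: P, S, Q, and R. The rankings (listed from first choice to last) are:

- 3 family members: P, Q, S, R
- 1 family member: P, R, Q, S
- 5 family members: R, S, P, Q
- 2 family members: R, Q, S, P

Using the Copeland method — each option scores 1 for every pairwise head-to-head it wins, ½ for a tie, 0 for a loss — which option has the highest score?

P: beats Q; loses to S and R → score 1.
S: beats P; loses to Q and R → score 1.
Q: beats S; loses to P and R → score 1.
R: beats P, S, and Q → score 3.
R has the best pairwise record.

R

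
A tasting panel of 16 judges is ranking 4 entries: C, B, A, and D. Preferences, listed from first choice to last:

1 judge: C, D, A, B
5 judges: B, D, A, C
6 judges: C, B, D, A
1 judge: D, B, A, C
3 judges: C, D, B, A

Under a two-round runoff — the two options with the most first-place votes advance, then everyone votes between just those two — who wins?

Round 1 first-place votes: C 10, B 5, A 0, D 1.
C and B advance.
Runoff: C is preferred to B by 10 voters; B by 6.
C wins the runoff.

C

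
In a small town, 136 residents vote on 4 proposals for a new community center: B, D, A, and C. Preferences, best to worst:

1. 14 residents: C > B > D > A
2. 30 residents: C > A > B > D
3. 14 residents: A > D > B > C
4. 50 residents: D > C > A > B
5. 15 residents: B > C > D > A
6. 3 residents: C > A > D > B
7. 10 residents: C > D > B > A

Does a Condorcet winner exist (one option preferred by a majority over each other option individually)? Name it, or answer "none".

C

C vs B: 107–29 for C.
C vs D: 72–64 for C.
C vs A: 122–14 for C.
C beats every other option head-to-head.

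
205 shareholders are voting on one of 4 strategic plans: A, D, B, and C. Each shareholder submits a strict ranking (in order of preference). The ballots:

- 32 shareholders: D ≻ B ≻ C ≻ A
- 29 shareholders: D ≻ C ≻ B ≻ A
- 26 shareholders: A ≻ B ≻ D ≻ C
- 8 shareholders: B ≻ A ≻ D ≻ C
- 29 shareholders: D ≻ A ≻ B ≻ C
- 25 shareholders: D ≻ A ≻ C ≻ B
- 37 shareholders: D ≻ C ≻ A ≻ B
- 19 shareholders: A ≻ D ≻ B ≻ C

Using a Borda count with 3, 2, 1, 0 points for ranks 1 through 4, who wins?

D

A: 32·0 + 29·0 + 26·3 + 8·2 + 29·2 + 25·2 + 37·1 + 19·3 = 296
D: 32·3 + 29·3 + 26·1 + 8·1 + 29·3 + 25·3 + 37·3 + 19·2 = 528
B: 32·2 + 29·1 + 26·2 + 8·3 + 29·1 + 25·0 + 37·0 + 19·1 = 217
C: 32·1 + 29·2 + 26·0 + 8·0 + 29·0 + 25·1 + 37·2 + 19·0 = 189
D has the highest Borda score (528).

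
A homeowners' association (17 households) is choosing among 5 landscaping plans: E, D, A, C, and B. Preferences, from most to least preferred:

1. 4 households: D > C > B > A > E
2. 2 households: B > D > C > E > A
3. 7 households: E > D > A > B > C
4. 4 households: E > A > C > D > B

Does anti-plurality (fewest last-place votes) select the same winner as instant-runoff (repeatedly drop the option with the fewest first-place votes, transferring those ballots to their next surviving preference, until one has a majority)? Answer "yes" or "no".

no

Anti-plurality — last-place votes: E 4, D 0, A 2, C 7, B 4. Winner: D.
Instant-runoff — R1 E 11, D 4, A 0, C 0, B 2 (E winner). Winner: E.
The two methods disagree.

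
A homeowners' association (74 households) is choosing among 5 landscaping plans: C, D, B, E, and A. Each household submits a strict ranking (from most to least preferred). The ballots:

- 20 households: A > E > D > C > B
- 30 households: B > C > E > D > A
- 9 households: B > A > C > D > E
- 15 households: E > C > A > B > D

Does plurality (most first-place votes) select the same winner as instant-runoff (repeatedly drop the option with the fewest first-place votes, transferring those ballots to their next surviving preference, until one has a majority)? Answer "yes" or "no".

Plurality — first-place votes: C 0, D 0, B 39, E 15, A 20. Winner: B.
Instant-runoff — R1 C 0, D 0, B 39, E 15, A 20 (B winner). Winner: B.
The two methods agree.

yes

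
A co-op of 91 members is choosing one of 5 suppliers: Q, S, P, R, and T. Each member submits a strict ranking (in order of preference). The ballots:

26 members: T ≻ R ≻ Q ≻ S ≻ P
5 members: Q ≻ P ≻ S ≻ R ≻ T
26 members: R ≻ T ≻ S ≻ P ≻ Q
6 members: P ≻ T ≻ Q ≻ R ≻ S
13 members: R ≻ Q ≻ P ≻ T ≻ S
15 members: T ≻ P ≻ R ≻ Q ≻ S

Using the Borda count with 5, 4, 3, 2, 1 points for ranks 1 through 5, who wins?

R

Q: 26·3 + 5·5 + 26·1 + 6·3 + 13·4 + 15·2 = 229
S: 26·2 + 5·3 + 26·3 + 6·1 + 13·1 + 15·1 = 179
P: 26·1 + 5·4 + 26·2 + 6·5 + 13·3 + 15·4 = 227
R: 26·4 + 5·2 + 26·5 + 6·2 + 13·5 + 15·3 = 366
T: 26·5 + 5·1 + 26·4 + 6·4 + 13·2 + 15·5 = 364
R has the highest Borda score (366).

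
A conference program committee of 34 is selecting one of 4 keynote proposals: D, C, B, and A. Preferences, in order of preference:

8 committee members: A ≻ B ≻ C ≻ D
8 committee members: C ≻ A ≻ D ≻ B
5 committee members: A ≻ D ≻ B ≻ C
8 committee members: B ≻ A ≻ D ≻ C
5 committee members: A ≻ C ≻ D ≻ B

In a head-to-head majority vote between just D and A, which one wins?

A

Voters preferring D to A: 0; preferring A to D: 34.
A wins the head-to-head.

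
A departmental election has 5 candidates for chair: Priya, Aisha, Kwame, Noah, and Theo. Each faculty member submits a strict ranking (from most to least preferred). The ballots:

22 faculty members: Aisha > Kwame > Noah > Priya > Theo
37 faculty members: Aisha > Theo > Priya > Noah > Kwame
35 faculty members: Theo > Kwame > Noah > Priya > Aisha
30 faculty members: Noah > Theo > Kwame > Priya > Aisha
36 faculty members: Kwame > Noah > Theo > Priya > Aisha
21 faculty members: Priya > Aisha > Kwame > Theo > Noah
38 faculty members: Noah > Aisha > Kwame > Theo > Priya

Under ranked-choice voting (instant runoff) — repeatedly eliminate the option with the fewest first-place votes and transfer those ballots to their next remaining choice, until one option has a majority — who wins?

Aisha

Round 1: Priya 21, Aisha 59, Kwame 36, Noah 68, Theo 35. Eliminate Priya.
Round 2: Aisha 80, Kwame 36, Noah 68, Theo 35. Eliminate Theo.
Round 3: Aisha 80, Kwame 71, Noah 68. Eliminate Noah.
Round 4: Aisha 118, Kwame 101. Aisha has a majority.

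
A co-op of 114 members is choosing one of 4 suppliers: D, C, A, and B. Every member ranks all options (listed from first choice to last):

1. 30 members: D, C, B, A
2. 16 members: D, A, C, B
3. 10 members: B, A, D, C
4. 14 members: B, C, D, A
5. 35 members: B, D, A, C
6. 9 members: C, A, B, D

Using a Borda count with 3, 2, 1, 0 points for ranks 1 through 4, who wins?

D

D: 30·3 + 16·3 + 10·1 + 14·1 + 35·2 + 9·0 = 232
C: 30·2 + 16·1 + 10·0 + 14·2 + 35·0 + 9·3 = 131
A: 30·0 + 16·2 + 10·2 + 14·0 + 35·1 + 9·2 = 105
B: 30·1 + 16·0 + 10·3 + 14·3 + 35·3 + 9·1 = 216
D has the highest Borda score (232).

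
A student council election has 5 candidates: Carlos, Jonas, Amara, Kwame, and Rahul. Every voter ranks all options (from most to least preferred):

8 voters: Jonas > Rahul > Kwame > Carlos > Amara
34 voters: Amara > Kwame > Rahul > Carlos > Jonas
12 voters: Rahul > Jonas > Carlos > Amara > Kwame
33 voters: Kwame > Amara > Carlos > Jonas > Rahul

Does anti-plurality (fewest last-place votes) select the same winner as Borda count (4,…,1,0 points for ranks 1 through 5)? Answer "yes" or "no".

no

Anti-plurality — last-place votes: Carlos 0, Jonas 34, Amara 8, Kwame 12, Rahul 33. Winner: Carlos.
Borda — scores: Carlos 132, Jonas 101, Amara 247, Kwame 250, Rahul 140. Winner: Kwame.
The two methods disagree.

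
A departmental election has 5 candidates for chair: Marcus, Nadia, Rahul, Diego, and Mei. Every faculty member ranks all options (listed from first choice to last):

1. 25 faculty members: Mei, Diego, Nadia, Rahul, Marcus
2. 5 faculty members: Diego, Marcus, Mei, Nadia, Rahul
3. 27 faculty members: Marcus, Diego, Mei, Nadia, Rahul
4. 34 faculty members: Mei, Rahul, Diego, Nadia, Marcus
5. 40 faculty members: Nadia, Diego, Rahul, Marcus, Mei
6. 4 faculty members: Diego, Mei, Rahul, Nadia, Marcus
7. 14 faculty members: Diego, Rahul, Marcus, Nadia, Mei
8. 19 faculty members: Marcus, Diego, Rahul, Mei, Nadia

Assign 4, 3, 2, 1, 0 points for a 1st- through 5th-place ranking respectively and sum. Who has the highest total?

Diego

Marcus: 25·0 + 5·3 + 27·4 + 34·0 + 40·1 + 4·0 + 14·2 + 19·4 = 267
Nadia: 25·2 + 5·1 + 27·1 + 34·1 + 40·4 + 4·1 + 14·1 + 19·0 = 294
Rahul: 25·1 + 5·0 + 27·0 + 34·3 + 40·2 + 4·2 + 14·3 + 19·2 = 295
Diego: 25·3 + 5·4 + 27·3 + 34·2 + 40·3 + 4·4 + 14·4 + 19·3 = 493
Mei: 25·4 + 5·2 + 27·2 + 34·4 + 40·0 + 4·3 + 14·0 + 19·1 = 331
Diego has the highest Borda score (493).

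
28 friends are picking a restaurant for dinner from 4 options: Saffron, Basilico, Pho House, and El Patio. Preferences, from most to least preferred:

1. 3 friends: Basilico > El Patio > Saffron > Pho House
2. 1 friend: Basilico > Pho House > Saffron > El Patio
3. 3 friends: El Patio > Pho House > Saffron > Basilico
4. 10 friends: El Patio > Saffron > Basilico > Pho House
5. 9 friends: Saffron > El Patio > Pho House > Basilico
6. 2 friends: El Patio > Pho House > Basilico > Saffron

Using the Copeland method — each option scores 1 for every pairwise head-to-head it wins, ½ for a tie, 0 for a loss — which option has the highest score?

Saffron: beats Basilico and Pho House; loses to El Patio → score 2.
Basilico: ties Pho House; loses to Saffron and El Patio → score 0.5.
Pho House: ties Basilico; loses to Saffron and El Patio → score 0.5.
El Patio: beats Saffron, Basilico, and Pho House → score 3.
El Patio has the best pairwise record.

El Patio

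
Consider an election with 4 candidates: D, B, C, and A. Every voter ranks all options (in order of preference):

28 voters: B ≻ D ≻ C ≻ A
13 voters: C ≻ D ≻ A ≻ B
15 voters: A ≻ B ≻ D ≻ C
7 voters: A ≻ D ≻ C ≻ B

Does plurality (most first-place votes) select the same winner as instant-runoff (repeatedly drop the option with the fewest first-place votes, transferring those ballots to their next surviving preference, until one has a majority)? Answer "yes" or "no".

Plurality — first-place votes: D 0, B 28, C 13, A 22. Winner: B.
Instant-runoff — R1 D 0, B 28, C 13, A 22 (D out); R2 B 28, C 13, A 22 (C out); R3 B 28, A 35 (A winner). Winner: A.
The two methods disagree.

no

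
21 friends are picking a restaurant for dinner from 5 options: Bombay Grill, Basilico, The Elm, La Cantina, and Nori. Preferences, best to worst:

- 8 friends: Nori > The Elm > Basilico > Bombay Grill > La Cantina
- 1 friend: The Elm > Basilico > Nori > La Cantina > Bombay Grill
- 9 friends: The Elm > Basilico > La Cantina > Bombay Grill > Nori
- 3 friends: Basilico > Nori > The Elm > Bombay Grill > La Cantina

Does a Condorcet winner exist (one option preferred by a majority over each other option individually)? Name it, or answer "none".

none

Checking pairwise contests:
Basilico beats Bombay Grill 21–0.
The Elm beats Basilico 18–3.
Nori beats The Elm 11–10.
Bombay Grill beats La Cantina 11–10.
Basilico beats Nori 13–8.
Every option loses at least one head-to-head, so there is no Condorcet winner.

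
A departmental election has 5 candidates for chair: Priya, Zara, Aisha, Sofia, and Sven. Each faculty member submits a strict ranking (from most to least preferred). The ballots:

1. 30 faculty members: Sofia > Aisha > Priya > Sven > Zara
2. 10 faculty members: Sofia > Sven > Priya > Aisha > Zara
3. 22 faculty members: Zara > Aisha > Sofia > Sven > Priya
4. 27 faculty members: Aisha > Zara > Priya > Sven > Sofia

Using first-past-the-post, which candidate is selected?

First-place votes: Priya 0, Zara 22, Aisha 27, Sofia 40, Sven 0.
Sofia has the most first-place votes.

Sofia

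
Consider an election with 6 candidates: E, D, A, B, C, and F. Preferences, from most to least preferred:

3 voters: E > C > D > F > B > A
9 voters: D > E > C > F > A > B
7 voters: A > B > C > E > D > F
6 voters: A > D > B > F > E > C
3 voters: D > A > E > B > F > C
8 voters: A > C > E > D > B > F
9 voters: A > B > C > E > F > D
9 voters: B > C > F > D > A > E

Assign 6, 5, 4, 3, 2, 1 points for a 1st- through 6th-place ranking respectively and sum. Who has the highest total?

E: 3·6 + 9·5 + 7·3 + 6·2 + 3·4 + 8·4 + 9·3 + 9·1 = 176
D: 3·4 + 9·6 + 7·2 + 6·5 + 3·6 + 8·3 + 9·1 + 9·3 = 188
A: 3·1 + 9·2 + 7·6 + 6·6 + 3·5 + 8·6 + 9·6 + 9·2 = 234
B: 3·2 + 9·1 + 7·5 + 6·4 + 3·3 + 8·2 + 9·5 + 9·6 = 198
C: 3·5 + 9·4 + 7·4 + 6·1 + 3·1 + 8·5 + 9·4 + 9·5 = 209
F: 3·3 + 9·3 + 7·1 + 6·3 + 3·2 + 8·1 + 9·2 + 9·4 = 129
A has the highest Borda score (234).

A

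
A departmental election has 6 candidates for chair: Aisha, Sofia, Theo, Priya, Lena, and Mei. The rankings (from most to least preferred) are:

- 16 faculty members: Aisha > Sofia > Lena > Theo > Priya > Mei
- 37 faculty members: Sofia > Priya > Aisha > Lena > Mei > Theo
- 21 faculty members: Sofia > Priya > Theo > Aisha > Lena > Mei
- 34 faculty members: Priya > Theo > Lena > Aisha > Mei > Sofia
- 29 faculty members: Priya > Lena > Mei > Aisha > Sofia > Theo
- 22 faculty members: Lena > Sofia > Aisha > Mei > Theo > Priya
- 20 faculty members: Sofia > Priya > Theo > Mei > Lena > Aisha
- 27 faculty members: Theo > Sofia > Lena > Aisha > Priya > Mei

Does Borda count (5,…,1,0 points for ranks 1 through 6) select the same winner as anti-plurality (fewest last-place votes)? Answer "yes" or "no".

no

Borda — scores: Aisha 479, Sofia 679, Theo 448, Priya 670, Lena 572, Mei 242. Winner: Sofia.
Anti-plurality — last-place votes: Aisha 20, Sofia 34, Theo 66, Priya 22, Lena 0, Mei 64. Winner: Lena.
The two methods disagree.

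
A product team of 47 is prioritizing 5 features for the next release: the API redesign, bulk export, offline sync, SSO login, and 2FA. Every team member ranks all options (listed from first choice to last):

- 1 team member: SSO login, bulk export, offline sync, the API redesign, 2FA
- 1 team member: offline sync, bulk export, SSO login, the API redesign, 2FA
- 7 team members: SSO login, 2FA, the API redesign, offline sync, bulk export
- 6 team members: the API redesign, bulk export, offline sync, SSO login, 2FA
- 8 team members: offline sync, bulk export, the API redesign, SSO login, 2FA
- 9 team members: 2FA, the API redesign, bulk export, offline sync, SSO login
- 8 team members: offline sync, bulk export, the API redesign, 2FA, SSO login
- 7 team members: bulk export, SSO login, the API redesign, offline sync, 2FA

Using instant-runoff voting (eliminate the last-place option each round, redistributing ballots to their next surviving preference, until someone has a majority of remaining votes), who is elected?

offline sync

Round 1: the API redesign 6, bulk export 7, offline sync 17, SSO login 8, 2FA 9. Eliminate the API redesign.
Round 2: bulk export 13, offline sync 17, SSO login 8, 2FA 9. Eliminate SSO login.
Round 3: bulk export 14, offline sync 17, 2FA 16. Eliminate bulk export.
Round 4: offline sync 31, 2FA 16. Offline sync has a majority.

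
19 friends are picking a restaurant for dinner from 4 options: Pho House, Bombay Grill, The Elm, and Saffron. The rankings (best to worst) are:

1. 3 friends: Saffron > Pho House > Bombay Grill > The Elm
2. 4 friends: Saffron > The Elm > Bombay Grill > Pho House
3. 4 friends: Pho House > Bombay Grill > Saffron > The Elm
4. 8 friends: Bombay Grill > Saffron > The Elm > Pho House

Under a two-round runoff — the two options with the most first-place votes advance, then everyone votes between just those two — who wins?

Bombay Grill

Round 1 first-place votes: Pho House 4, Bombay Grill 8, The Elm 0, Saffron 7.
Bombay Grill and Saffron advance.
Runoff: Bombay Grill is preferred to Saffron by 12 voters; Saffron by 7.
Bombay Grill wins the runoff.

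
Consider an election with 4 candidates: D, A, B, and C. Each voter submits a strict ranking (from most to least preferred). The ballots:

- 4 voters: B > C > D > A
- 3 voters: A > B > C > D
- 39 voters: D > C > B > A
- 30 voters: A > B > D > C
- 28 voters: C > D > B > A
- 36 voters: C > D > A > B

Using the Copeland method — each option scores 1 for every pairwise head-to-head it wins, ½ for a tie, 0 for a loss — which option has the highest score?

C

D: beats A and B; loses to C → score 2.
A: loses to D, B, and C → score 0.
B: beats A; loses to D and C → score 1.
C: beats D, A, and B → score 3.
C has the best pairwise record.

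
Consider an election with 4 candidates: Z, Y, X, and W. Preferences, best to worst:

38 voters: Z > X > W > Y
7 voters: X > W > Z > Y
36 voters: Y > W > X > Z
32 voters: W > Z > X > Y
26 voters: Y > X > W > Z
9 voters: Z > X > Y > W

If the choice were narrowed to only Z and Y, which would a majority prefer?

Voters preferring Z to Y: 86; preferring Y to Z: 62.
Z wins the head-to-head.

Z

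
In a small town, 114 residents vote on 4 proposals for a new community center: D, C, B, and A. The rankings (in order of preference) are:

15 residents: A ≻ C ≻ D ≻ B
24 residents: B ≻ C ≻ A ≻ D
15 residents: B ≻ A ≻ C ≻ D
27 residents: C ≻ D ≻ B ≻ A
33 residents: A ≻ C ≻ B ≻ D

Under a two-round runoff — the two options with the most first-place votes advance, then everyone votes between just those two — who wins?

Round 1 first-place votes: D 0, C 27, B 39, A 48.
A and B advance.
Runoff: A is preferred to B by 48 voters; B by 66.
B wins the runoff.

B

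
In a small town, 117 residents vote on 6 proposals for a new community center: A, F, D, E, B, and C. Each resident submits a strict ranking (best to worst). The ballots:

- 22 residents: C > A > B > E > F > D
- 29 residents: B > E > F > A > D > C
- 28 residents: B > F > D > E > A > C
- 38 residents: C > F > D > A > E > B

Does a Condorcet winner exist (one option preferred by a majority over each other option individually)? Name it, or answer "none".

C vs A: 60–57 for C.
C vs F: 60–57 for C.
C vs D: 60–57 for C.
C vs E: 60–57 for C.
C vs B: 60–57 for C.
C beats every other option head-to-head.

C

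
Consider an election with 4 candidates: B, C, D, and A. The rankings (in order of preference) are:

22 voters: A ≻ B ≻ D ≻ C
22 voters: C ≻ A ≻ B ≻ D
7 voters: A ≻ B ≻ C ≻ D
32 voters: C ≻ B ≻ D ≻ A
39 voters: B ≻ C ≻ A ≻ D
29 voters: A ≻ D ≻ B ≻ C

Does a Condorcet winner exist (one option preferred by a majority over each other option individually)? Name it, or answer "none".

none

Checking pairwise contests:
A beats B 80–71.
B beats C 97–54.
B beats D 122–29.
C beats A 93–58.
Every option loses at least one head-to-head, so there is no Condorcet winner.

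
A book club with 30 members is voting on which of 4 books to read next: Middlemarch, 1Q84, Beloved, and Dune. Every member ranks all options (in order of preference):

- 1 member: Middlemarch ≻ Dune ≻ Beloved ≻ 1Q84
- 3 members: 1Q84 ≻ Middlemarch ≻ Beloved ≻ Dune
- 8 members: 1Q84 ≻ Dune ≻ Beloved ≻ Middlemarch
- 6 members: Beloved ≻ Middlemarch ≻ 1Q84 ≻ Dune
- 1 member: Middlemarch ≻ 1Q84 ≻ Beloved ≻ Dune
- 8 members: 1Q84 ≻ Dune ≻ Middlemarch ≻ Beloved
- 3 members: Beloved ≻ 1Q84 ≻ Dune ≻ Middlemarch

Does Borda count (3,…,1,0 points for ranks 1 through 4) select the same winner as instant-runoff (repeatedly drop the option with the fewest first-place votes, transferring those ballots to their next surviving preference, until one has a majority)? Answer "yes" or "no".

Borda — scores: Middlemarch 32, 1Q84 71, Beloved 40, Dune 37. Winner: 1Q84.
Instant-runoff — R1 Middlemarch 2, 1Q84 19, Beloved 9, Dune 0 (1Q84 winner). Winner: 1Q84.
The two methods agree.

yes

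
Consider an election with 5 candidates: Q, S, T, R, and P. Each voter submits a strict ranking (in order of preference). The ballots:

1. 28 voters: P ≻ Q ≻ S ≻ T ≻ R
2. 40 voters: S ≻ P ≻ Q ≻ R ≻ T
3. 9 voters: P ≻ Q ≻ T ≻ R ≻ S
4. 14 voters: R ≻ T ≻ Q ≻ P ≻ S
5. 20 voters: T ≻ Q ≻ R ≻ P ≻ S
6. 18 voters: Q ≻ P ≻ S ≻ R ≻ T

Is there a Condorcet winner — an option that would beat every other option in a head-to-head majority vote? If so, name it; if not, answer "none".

P vs Q: 77–52 for P.
P vs S: 89–40 for P.
P vs T: 95–34 for P.
P vs R: 95–34 for P.
P beats every other option head-to-head.

P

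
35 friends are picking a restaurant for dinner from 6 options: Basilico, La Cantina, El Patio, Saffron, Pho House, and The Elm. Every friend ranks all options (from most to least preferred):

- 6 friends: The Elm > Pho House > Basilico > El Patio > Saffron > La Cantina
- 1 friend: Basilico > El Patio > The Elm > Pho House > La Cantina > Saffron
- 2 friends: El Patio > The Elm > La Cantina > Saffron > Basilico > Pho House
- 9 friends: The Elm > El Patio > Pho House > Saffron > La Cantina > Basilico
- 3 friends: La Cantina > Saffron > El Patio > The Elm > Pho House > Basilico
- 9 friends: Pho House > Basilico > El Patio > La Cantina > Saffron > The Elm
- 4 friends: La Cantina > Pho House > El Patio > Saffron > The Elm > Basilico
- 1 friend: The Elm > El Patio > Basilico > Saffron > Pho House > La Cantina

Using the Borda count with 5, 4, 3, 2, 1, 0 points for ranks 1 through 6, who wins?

Pho House

Basilico: 6·3 + 1·5 + 2·1 + 9·0 + 3·0 + 9·4 + 4·0 + 1·3 = 64
La Cantina: 6·0 + 1·1 + 2·3 + 9·1 + 3·5 + 9·2 + 4·5 + 1·0 = 69
El Patio: 6·2 + 1·4 + 2·5 + 9·4 + 3·3 + 9·3 + 4·3 + 1·4 = 114
Saffron: 6·1 + 1·0 + 2·2 + 9·2 + 3·4 + 9·1 + 4·2 + 1·2 = 59
Pho House: 6·4 + 1·2 + 2·0 + 9·3 + 3·1 + 9·5 + 4·4 + 1·1 = 118
The Elm: 6·5 + 1·3 + 2·4 + 9·5 + 3·2 + 9·0 + 4·1 + 1·5 = 101
Pho House has the highest Borda score (118).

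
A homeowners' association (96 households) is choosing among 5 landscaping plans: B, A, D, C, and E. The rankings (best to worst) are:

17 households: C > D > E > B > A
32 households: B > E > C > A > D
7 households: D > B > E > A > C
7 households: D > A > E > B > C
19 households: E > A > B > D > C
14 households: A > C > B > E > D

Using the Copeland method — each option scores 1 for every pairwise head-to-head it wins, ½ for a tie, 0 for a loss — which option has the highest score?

B

B: beats A, D, C, and E → score 4.
A: beats D; loses to B, C, and E → score 1.
D: loses to B, A, C, and E → score 0.
C: beats A and D; loses to B and E → score 2.
E: beats A, D, and C; loses to B → score 3.
B has the best pairwise record.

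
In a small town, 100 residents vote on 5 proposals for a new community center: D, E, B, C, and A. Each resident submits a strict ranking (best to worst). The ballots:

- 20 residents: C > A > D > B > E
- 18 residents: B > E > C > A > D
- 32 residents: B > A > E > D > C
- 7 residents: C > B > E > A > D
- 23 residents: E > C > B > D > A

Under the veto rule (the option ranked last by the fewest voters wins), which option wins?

Last-place votes: D 25, E 20, B 0, C 32, A 23.
B is ranked last by the fewest voters, so B wins.

B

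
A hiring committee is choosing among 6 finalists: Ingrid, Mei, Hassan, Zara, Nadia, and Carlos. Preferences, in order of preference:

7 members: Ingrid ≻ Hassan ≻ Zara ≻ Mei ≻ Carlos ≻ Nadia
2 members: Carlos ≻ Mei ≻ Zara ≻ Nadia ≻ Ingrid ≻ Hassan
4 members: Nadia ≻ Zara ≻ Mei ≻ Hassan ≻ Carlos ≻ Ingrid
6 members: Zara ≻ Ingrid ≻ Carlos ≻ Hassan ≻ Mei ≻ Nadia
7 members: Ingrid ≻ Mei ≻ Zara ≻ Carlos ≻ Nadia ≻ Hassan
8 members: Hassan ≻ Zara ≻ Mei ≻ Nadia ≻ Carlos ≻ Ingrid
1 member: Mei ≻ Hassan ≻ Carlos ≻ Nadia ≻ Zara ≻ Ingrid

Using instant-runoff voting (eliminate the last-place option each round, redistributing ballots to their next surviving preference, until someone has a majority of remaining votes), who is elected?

Round 1: Ingrid 14, Mei 1, Hassan 8, Zara 6, Nadia 4, Carlos 2. Eliminate Mei.
Round 2: Ingrid 14, Hassan 9, Zara 6, Nadia 4, Carlos 2. Eliminate Carlos.
Round 3: Ingrid 14, Hassan 9, Zara 8, Nadia 4. Eliminate Nadia.
Round 4: Ingrid 14, Hassan 9, Zara 12. Eliminate Hassan.
Round 5: Ingrid 14, Zara 21. Zara has a majority.

Zara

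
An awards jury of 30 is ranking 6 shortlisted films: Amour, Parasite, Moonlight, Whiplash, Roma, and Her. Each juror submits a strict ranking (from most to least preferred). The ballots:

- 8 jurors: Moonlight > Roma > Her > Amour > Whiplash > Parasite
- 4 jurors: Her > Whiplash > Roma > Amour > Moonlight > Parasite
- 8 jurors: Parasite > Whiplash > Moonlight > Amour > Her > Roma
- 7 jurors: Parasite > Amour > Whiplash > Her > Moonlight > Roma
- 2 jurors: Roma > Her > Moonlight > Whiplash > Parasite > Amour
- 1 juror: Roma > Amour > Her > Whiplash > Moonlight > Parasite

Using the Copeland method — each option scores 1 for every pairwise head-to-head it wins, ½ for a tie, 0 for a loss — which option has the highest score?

Moonlight

Amour: beats Whiplash and Her; ties Roma; loses to Parasite and Moonlight → score 2.5.
Parasite: beats Amour; ties Moonlight, Whiplash, Roma, and Her → score 3.
Moonlight: beats Amour, Roma, and Her; ties Parasite; loses to Whiplash → score 3.5.
Whiplash: beats Moonlight and Roma; ties Parasite and Her; loses to Amour → score 3.
Roma: ties Amour and Parasite; loses to Moonlight, Whiplash, and Her → score 1.
Her: beats Roma; ties Parasite and Whiplash; loses to Amour and Moonlight → score 2.
Moonlight has the best pairwise record.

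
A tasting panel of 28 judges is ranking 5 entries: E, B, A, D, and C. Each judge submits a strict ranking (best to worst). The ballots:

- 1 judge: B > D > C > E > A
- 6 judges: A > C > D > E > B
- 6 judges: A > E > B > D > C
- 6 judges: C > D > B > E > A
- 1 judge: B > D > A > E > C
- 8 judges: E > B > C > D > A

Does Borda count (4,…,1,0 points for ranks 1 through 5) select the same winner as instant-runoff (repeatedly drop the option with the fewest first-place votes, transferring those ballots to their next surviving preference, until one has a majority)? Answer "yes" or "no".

Borda — scores: E 64, B 56, A 50, D 50, C 60. Winner: E.
Instant-runoff — R1 E 8, B 2, A 12, D 0, C 6 (D out); R2 E 8, B 2, A 12, C 6 (B out); R3 E 8, A 13, C 7 (C out); R4 E 15, A 13 (E winner). Winner: E.
The two methods agree.

yes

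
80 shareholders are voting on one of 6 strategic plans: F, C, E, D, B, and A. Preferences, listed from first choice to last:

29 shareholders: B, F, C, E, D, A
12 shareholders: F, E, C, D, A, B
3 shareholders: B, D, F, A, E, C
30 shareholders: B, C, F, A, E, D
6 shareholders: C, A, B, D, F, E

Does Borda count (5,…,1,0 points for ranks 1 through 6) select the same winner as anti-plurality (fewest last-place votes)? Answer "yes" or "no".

Borda — scores: F 281, C 273, E 139, D 77, B 328, A 102. Winner: B.
Anti-plurality — last-place votes: F 0, C 3, E 6, D 30, B 12, A 29. Winner: F.
The two methods disagree.

no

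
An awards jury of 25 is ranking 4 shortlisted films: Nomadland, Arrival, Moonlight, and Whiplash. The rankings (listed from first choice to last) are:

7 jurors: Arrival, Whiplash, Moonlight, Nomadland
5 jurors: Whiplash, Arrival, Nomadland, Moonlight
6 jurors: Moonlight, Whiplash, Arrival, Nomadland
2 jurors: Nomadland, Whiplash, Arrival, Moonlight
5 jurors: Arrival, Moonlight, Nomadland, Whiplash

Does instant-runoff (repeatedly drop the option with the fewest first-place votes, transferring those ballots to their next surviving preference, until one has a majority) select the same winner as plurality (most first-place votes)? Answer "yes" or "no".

no

Instant-runoff — R1 Nomadland 2, Arrival 12, Moonlight 6, Whiplash 5 (Nomadland out); R2 Arrival 12, Moonlight 6, Whiplash 7 (Moonlight out); R3 Arrival 12, Whiplash 13 (Whiplash winner). Winner: Whiplash.
Plurality — first-place votes: Nomadland 2, Arrival 12, Moonlight 6, Whiplash 5. Winner: Arrival.
The two methods disagree.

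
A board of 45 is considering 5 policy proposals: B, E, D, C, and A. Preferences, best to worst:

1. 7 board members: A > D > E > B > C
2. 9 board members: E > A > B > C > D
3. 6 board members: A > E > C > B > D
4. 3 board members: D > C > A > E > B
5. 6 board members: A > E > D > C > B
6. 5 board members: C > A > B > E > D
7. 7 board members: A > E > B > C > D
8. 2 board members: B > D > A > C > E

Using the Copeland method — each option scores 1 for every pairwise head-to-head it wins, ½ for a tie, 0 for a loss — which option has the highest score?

B: beats D and C; loses to E and A → score 2.
E: beats B, D, and C; loses to A → score 3.
D: loses to B, E, C, and A → score 0.
C: beats D; loses to B, E, and A → score 1.
A: beats B, E, D, and C → score 4.
A has the best pairwise record.

A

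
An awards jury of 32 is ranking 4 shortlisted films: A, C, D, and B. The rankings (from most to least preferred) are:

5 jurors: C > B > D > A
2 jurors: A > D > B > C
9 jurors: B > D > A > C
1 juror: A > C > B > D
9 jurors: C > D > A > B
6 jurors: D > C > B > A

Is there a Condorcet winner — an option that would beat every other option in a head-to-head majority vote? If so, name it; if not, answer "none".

D vs A: 29–3 for D.
D vs C: 17–15 for D.
D vs B: 17–15 for D.
D beats every other option head-to-head.

D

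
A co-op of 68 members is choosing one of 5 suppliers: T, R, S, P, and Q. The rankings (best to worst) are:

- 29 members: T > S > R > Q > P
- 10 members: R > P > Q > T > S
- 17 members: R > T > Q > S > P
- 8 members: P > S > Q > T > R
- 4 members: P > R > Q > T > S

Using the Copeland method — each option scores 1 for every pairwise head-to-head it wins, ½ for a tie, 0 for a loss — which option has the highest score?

T

T: beats R, S, P, and Q → score 4.
R: beats P and Q; loses to T and S → score 2.
S: beats R, P, and Q; loses to T → score 3.
P: loses to T, R, S, and Q → score 0.
Q: beats P; loses to T, R, and S → score 1.
T has the best pairwise record.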